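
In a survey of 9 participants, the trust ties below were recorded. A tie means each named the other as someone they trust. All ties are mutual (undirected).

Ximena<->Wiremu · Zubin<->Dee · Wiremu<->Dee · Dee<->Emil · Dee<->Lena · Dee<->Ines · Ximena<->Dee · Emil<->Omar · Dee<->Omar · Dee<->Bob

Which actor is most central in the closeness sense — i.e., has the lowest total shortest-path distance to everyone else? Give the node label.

Farness (sum of distances to all others) for each node — Bob:15, Dee:8, Emil:14, Ines:15, Lena:15, Omar:14, Wiremu:14, Ximena:14, Zubin:15.
The smallest farness is 8, for Dee, so Dee has the highest closeness.

Dee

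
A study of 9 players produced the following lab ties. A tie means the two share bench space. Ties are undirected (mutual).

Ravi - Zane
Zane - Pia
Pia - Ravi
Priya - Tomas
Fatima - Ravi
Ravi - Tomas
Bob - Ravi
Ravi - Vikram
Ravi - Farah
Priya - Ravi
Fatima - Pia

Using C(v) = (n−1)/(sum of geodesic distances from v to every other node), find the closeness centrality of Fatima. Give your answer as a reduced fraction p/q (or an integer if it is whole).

Distances from Fatima: Bob:2, Farah:2, Pia:1, Priya:2, Ravi:1, Tomas:2, Vikram:2, Zane:2. Sum = 14.
n = 9, so closeness = 8/14 = 4/7.

4/7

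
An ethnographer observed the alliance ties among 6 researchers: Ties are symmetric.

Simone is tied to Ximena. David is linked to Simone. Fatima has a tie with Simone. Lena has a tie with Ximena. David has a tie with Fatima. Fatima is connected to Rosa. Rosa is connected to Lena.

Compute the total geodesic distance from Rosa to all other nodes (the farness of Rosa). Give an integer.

8

Distances from Rosa: David:2, Fatima:1, Lena:1, Simone:2, Ximena:2.
Sum = 2 + 1 + 1 + 2 + 2 = 8.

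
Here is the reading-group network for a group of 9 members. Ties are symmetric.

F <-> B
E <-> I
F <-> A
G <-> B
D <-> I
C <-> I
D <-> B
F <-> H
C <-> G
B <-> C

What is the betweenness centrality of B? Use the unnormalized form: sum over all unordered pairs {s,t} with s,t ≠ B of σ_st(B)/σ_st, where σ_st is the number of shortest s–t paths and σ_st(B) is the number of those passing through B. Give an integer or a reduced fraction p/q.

Pairs whose geodesics pass through B — C–D: 1/2; C–F: 1; C–H: 1; C–A: 1; D–G: 1; D–F: 1; D–H: 1; D–A: 1; E–F: 2/2; E–H: 2/2; E–A: 2/2; G–F: 1; G–H: 1; G–A: 1 … (+3 more pairs).
All other pairs contribute 0.
Summing the contributions gives betweenness(B) = 33/2.

33/2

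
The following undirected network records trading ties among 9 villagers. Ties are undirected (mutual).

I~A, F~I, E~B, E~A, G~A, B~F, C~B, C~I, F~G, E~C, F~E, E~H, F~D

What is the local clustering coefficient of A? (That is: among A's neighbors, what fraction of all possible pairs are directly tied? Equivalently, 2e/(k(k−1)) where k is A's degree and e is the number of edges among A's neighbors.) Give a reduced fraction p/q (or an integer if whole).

0

A's neighbors: E, G, and I (k = 3).
Possible neighbor pairs: C(3,2) = 3. Edges among them: none → e = 0.
Clustering(A) = 0/3 = 0.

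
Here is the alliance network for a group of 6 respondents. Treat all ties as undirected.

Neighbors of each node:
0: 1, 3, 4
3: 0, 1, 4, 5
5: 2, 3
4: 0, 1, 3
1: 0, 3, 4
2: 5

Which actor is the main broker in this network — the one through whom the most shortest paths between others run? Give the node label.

3

Unnormalized betweenness of each node: 0:0, 1:0, 2:0, 3:6, 4:0, 5:4.
3 has the largest value, 6, making it the main broker — the node through which the most shortest paths run.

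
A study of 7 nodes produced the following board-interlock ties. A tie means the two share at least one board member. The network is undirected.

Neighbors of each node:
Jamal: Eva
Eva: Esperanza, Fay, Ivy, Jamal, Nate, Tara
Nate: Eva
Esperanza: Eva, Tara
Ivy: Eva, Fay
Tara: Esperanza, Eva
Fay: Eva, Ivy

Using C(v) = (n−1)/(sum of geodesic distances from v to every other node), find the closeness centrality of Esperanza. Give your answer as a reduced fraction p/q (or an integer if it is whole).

3/5

Distances from Esperanza: Eva:1, Fay:2, Ivy:2, Jamal:2, Nate:2, Tara:1. Sum = 10.
n = 7, so closeness = 6/10 = 3/5.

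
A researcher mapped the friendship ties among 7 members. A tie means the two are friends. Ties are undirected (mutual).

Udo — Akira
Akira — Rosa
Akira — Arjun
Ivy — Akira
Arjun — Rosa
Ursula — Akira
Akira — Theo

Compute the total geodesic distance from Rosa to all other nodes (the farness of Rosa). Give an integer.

10

Distances from Rosa: Akira:1, Arjun:1, Ivy:2, Theo:2, Udo:2, Ursula:2.
Sum = 1 + 1 + 2 + 2 + 2 + 2 = 10.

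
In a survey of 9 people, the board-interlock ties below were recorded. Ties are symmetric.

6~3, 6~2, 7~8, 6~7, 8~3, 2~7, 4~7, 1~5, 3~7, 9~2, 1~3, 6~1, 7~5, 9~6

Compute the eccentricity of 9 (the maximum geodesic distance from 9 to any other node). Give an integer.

3

Distances from 9: 1:2, 2:1, 3:2, 4:3, 5:3, 6:1, 7:2, 8:3.
The largest is 3 (to 5, 4, and 8), so the eccentricity of 9 is 3.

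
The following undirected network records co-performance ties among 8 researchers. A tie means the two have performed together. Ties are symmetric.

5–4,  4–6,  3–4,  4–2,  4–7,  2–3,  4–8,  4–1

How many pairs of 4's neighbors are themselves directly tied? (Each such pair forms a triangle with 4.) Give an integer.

1

4's neighbors: 1, 2, 3, 5, 6, 7, and 8.
Neighbor pairs that are themselves tied: 4–2–3. Each forms one triangle with 4, for 1 in total.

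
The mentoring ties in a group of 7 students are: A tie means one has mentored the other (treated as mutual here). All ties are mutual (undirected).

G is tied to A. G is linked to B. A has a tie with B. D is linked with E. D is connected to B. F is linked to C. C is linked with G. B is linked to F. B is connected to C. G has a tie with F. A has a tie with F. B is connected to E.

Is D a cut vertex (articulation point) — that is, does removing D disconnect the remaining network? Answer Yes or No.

Even without D, every remaining node can still reach every other (the residual graph is connected), so D is not a cut vertex.

No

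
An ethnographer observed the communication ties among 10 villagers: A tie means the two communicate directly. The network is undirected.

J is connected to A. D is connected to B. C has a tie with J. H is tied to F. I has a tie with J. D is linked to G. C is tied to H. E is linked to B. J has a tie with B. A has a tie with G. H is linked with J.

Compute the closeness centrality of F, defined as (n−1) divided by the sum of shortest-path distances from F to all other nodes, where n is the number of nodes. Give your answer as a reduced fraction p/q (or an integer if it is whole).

9/26

Distances from F: A:3, B:3, C:2, D:4, E:4, G:4, H:1, I:3, J:2. Sum = 26.
n = 10, so closeness = 9/26.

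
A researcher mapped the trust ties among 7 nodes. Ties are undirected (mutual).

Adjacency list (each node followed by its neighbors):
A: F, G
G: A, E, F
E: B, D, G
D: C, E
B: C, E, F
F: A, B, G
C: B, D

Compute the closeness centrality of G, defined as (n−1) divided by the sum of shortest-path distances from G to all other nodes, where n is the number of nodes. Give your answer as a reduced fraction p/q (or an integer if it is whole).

Distances from G: A:1, B:2, C:3, D:2, E:1, F:1. Sum = 10.
n = 7, so closeness = 6/10 = 3/5.

3/5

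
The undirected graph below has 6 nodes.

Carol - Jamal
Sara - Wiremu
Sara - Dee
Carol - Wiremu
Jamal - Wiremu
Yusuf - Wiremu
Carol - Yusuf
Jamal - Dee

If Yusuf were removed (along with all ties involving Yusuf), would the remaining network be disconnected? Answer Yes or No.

Even without Yusuf, every remaining node can still reach every other (the residual graph is connected), so Yusuf is not a cut vertex.

No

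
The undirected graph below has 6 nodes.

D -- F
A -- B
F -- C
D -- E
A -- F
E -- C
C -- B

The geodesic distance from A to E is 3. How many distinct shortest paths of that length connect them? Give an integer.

3

The shortest distance is 3. The length-3 paths are: A–F–D–E; A–B–C–E; A–F–C–E.
That gives 3 distinct shortest paths.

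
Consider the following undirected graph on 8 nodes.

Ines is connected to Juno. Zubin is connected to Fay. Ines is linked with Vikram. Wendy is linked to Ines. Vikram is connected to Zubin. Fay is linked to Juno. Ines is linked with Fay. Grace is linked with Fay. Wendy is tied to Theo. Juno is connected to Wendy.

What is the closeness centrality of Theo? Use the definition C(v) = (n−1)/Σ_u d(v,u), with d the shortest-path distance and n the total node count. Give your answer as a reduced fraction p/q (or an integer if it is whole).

Distances from Theo: Fay:3, Grace:4, Ines:2, Juno:2, Vikram:3, Wendy:1, Zubin:4. Sum = 19.
n = 8, so closeness = 7/19.

7/19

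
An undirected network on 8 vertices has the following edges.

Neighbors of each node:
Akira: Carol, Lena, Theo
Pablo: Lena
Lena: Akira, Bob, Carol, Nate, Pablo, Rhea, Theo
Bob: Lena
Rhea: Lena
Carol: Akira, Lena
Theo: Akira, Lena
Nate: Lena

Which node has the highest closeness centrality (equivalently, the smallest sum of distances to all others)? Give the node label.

Lena

Farness (sum of distances to all others) for each node — Akira:11, Bob:13, Carol:12, Lena:7, Nate:13, Pablo:13, Rhea:13, Theo:12.
The smallest farness is 7, for Lena, so Lena has the highest closeness.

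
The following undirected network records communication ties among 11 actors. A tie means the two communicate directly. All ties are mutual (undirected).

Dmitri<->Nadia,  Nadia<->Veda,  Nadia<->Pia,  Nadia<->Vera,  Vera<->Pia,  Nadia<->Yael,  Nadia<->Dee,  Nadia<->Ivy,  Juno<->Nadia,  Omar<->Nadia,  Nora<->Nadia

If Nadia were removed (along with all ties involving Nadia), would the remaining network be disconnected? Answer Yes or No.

Removing Nadia leaves {Veda} with no path to {Yael}, so the network splits into 9 components. Nadia is a cut vertex.

Yes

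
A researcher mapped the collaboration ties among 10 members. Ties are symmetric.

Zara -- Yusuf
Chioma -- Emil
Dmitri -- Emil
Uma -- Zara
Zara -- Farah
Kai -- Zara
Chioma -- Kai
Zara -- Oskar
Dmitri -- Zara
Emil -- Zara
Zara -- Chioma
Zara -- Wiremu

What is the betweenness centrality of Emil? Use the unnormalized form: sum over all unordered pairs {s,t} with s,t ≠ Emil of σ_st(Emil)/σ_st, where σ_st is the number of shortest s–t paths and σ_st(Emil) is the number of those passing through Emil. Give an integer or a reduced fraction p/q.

Pairs whose geodesics pass through Emil — Chioma–Dmitri: 1/2.
All other pairs contribute 0.
Summing the contributions gives betweenness(Emil) = 1/2.

1/2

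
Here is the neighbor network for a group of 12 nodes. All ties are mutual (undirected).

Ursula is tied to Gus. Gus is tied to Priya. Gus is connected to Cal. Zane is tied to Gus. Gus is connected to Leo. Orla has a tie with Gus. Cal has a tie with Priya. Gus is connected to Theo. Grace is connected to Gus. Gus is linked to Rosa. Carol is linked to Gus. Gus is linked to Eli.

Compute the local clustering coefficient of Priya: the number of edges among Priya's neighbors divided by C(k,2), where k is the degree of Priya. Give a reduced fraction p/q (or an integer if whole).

1

Priya's neighbors: Cal and Gus (k = 2).
Possible neighbor pairs: C(2,2) = 1. Edges among them: Cal–Gus → e = 1.
Clustering(Priya) = 1/1.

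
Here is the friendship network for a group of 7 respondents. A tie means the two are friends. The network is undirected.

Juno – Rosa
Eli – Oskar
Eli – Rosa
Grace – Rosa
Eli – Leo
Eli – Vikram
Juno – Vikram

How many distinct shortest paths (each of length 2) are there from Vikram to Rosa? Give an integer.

The shortest distance is 2. The length-2 paths are: Vikram–Juno–Rosa; Vikram–Eli–Rosa.
That gives 2 distinct shortest paths.

2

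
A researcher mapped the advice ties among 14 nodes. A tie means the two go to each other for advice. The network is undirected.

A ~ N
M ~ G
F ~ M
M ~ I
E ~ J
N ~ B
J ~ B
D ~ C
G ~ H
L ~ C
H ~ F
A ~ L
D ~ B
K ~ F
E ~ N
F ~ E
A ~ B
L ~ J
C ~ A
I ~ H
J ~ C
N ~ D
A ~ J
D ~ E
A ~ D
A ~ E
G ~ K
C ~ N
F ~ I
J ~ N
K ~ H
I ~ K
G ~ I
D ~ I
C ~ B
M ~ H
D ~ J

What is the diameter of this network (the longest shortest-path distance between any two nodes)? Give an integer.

4

Eccentricity of each node (its greatest distance to any other): A:3, B:3, C:3, D:2, E:3, F:3, G:4, H:4, I:3, J:3, K:4, L:4, M:4, N:3.
The maximum eccentricity is 4, realized for instance by the pair L–M via L – A – D – I – M. So the diameter is 4.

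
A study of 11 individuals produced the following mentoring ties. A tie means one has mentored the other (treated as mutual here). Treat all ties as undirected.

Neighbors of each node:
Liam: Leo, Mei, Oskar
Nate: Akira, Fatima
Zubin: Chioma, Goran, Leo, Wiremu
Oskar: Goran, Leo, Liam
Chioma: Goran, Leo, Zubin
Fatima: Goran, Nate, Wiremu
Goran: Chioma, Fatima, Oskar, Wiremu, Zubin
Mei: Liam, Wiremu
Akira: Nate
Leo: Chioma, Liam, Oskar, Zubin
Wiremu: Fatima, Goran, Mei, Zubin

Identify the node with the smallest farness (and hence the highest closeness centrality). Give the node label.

Goran

Farness (sum of distances to all others) for each node — Akira:35, Chioma:21, Fatima:19, Goran:16, Leo:22, Liam:23, Mei:22, Nate:26, Oskar:20, Wiremu:17, Zubin:19.
The smallest farness is 16, for Goran, so Goran has the highest closeness.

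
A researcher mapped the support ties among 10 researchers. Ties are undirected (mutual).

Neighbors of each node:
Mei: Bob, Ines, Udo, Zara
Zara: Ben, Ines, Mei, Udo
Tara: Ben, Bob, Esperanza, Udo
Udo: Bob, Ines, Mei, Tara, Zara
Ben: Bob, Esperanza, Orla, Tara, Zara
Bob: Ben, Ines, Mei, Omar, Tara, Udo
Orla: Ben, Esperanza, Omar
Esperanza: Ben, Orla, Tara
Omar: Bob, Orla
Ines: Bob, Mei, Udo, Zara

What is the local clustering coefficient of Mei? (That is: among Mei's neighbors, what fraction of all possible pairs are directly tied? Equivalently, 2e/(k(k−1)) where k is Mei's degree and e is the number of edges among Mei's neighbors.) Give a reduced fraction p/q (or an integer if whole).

Mei's neighbors: Bob, Ines, Udo, and Zara (k = 4).
Possible neighbor pairs: C(4,2) = 6. Edges among them: Bob–Ines, Bob–Udo, Ines–Udo, Ines–Zara, Udo–Zara → e = 5.
Clustering(Mei) = 5/6.

5/6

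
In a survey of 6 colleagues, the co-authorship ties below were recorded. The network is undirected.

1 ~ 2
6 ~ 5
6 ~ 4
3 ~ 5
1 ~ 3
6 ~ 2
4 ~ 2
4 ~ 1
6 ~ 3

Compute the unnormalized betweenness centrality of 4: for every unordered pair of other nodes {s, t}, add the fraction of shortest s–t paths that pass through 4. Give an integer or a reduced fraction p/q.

1/3

Pairs whose geodesics pass through 4 — 6–1: 1/3.
All other pairs contribute 0.
Summing the contributions gives betweenness(4) = 1/3.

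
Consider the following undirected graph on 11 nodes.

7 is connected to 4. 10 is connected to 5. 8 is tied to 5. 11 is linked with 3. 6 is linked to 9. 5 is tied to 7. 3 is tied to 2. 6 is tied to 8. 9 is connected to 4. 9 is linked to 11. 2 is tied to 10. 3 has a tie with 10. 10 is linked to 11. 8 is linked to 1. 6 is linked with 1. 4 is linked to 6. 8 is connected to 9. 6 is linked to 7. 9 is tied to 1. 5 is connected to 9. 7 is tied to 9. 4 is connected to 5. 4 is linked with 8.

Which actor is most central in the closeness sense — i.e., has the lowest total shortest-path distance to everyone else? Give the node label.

9

Farness (sum of distances to all others) for each node — 1:21, 2:26, 3:22, 4:17, 5:15, 6:19, 7:18, 8:17, 9:14, 10:18, 11:17.
The smallest farness is 14, for 9, so 9 has the highest closeness.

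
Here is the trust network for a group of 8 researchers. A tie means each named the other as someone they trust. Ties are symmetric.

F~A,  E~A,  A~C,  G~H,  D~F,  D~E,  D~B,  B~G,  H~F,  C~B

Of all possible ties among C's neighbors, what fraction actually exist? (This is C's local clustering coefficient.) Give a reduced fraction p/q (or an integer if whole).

0

C's neighbors: A and B (k = 2).
Possible neighbor pairs: C(2,2) = 1. Edges among them: none → e = 0.
Clustering(C) = 0/1.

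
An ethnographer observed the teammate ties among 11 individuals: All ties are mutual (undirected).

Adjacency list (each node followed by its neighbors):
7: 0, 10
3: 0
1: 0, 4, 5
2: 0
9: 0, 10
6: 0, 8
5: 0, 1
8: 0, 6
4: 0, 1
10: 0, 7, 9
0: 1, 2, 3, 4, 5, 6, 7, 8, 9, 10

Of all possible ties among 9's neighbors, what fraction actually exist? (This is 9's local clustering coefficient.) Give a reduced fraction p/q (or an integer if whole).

1

9's neighbors: 0 and 10 (k = 2).
Possible neighbor pairs: C(2,2) = 1. Edges among them: 0–10 → e = 1.
Clustering(9) = 1/1.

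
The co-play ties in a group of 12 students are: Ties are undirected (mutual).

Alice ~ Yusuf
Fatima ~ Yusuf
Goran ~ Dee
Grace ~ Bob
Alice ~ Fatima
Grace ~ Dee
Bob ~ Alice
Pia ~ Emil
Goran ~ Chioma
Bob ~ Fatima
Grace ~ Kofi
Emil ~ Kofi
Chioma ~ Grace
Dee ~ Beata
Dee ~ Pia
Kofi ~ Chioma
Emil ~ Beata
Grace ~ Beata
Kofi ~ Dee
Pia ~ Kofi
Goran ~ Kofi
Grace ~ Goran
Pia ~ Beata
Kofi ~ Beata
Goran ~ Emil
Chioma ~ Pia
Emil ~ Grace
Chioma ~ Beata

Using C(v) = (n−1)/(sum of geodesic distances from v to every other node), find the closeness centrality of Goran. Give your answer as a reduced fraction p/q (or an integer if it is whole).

Distances from Goran: Alice:3, Beata:2, Bob:2, Chioma:1, Dee:1, Emil:1, Fatima:3, Grace:1, Kofi:1, Pia:2, Yusuf:4. Sum = 21.
n = 12, so closeness = 11/21.

11/21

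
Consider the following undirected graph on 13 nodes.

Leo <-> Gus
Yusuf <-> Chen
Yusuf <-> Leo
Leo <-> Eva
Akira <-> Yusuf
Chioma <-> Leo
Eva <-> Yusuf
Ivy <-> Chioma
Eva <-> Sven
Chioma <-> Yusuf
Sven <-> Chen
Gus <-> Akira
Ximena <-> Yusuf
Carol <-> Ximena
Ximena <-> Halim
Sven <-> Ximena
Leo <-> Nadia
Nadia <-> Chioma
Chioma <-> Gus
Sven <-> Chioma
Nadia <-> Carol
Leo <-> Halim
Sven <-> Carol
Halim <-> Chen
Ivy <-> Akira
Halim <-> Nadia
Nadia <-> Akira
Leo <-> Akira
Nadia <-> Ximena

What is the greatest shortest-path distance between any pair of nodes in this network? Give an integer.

Eccentricity of each node (its greatest distance to any other): Akira:3, Carol:3, Chen:3, Chioma:2, Eva:3, Gus:3, Halim:3, Ivy:3, Leo:2, Nadia:2, Sven:3, Ximena:3, Yusuf:2.
The maximum eccentricity is 3, realized for instance by the pair Chen–Gus via Chen – Halim – Leo – Gus. So the diameter is 3.

3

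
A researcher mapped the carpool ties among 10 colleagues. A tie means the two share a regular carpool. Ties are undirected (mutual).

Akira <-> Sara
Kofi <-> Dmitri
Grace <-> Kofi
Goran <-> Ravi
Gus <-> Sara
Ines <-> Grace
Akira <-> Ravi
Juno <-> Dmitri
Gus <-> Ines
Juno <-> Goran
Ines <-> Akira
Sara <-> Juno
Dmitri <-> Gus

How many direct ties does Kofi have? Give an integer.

2

Kofi is directly tied to Dmitri and Grace. That is 2 neighbors, so the degree of Kofi is 2.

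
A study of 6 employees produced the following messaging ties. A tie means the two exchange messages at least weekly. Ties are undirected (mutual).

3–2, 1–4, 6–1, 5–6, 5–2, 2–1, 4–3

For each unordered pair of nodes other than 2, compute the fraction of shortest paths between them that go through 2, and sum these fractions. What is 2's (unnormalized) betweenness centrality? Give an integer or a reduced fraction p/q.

10/3

Pairs whose geodesics pass through 2 — 6–3: 2/3; 1–3: 1/2; 1–5: 1/2; 4–5: 2/3; 3–5: 1.
All other pairs contribute 0.
Summing the contributions gives betweenness(2) = 10/3.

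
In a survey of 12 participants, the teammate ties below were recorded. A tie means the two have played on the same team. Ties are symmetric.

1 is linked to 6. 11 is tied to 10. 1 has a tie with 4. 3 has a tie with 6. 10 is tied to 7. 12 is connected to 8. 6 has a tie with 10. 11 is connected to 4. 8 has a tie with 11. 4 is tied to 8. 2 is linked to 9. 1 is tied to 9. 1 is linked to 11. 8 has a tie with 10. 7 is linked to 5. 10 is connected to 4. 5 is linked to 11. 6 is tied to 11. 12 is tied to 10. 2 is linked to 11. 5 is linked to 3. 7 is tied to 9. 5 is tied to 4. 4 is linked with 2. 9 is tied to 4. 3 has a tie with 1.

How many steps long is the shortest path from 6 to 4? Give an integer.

2

One shortest route is 6 – 11 – 4, which uses 2 edges, and 6 and 4 are not directly tied, so nothing shorter exists. So d(6,4) = 2.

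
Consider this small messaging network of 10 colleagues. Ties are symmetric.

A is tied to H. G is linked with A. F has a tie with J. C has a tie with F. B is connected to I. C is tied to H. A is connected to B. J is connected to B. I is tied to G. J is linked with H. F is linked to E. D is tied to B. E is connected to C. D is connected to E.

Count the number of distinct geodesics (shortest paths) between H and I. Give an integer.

3

The shortest distance is 3. The length-3 paths are: H–A–G–I; H–J–B–I; H–A–B–I.
That gives 3 distinct shortest paths.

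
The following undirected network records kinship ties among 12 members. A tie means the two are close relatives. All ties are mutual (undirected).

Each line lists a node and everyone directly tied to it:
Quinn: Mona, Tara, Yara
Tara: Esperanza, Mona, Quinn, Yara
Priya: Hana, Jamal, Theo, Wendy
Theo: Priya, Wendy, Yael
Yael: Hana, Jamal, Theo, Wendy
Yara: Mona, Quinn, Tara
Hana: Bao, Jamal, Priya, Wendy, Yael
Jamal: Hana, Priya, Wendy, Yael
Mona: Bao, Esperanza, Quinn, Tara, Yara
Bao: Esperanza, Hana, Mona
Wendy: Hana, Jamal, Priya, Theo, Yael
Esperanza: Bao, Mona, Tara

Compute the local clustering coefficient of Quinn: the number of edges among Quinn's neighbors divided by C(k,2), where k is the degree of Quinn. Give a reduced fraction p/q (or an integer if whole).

1

Quinn's neighbors: Mona, Tara, and Yara (k = 3).
Possible neighbor pairs: C(3,2) = 3. Edges among them: Mona–Tara, Mona–Yara, Tara–Yara → e = 3.
Clustering(Quinn) = 3/3 = 1.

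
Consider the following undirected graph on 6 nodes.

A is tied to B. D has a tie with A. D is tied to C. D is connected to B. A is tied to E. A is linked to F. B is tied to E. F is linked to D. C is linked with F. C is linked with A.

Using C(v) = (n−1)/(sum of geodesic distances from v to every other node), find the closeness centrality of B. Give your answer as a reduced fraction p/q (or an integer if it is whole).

Distances from B: A:1, C:2, D:1, E:1, F:2. Sum = 7.
n = 6, so closeness = 5/7.

5/7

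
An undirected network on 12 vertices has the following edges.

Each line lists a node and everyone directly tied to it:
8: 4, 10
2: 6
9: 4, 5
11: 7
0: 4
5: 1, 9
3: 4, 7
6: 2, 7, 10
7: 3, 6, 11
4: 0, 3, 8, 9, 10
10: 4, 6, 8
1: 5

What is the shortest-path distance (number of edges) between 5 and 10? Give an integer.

One shortest route is 5 – 9 – 4 – 10, which uses 3 edges, and at distance 2 from 5 we only reach {4}, which does not include 10. So d(5,10) = 3.

3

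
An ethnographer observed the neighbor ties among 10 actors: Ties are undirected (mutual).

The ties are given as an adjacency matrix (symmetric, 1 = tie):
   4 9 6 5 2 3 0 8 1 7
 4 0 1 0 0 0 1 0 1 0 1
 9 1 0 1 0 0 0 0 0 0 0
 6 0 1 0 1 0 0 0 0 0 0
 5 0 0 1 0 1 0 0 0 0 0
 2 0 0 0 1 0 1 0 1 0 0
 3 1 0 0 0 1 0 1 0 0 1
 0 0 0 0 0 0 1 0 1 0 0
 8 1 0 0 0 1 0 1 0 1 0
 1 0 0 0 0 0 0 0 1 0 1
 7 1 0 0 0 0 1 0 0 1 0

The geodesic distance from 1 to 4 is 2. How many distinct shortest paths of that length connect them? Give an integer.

2

The shortest distance is 2. The length-2 paths are: 1–7–4; 1–8–4.
That gives 2 distinct shortest paths.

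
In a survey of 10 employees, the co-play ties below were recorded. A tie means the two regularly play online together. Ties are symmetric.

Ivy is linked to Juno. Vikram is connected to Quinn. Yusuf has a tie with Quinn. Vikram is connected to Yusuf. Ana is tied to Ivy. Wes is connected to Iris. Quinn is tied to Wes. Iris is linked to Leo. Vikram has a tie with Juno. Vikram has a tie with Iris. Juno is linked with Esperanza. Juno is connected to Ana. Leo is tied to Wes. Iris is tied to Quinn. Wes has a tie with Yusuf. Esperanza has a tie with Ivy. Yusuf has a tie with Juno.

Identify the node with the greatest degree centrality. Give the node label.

Degrees — Ana:2, Esperanza:2, Iris:4, Ivy:3, Juno:5, Leo:2, Quinn:4, Vikram:4, Wes:4, Yusuf:4.
The maximum is 5, attained only by Juno.

Juno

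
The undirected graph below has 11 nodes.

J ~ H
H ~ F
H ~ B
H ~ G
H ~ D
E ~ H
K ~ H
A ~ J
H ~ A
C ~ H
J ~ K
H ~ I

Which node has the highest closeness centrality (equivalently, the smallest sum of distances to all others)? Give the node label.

Farness (sum of distances to all others) for each node — A:18, B:19, C:19, D:19, E:19, F:19, G:19, H:10, I:19, J:17, K:18.
The smallest farness is 10, for H, so H has the highest closeness.

H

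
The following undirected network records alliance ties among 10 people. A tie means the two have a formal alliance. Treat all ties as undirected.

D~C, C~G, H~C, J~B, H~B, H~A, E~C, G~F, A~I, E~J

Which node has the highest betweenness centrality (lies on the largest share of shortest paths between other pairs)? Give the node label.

C

Unnormalized betweenness of each node: A:8, B:3, C:23, D:0, E:4, F:0, G:8, H:18, I:0, J:1.
C has the largest value, 23, making it the main broker — the node through which the most shortest paths run.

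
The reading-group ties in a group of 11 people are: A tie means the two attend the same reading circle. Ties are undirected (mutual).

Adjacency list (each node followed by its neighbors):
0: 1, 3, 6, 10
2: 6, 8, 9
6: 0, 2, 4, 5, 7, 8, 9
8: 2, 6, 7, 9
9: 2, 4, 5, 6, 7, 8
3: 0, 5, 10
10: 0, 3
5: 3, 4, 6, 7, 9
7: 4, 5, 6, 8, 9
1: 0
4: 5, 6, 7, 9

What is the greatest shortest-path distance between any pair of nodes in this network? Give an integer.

Eccentricity of each node (its greatest distance to any other): 0:2, 1:3, 2:3, 3:3, 4:3, 5:3, 6:2, 7:3, 8:3, 9:3, 10:3.
The maximum eccentricity is 3, realized for instance by the pair 10–2 via 10 – 0 – 6 – 2. So the diameter is 3.

3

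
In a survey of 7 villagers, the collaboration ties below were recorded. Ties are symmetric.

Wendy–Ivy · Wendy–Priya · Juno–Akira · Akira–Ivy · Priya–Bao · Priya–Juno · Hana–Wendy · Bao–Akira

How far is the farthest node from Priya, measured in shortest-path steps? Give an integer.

2

Distances from Priya: Akira:2, Bao:1, Hana:2, Ivy:2, Juno:1, Wendy:1.
The largest is 2 (to Akira, Ivy, and Hana), so the eccentricity of Priya is 2.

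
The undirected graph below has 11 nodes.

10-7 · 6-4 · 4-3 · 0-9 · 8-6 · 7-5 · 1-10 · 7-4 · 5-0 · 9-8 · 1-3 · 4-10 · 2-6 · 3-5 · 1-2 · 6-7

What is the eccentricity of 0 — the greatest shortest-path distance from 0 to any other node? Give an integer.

4

Distances from 0: 1:3, 2:4, 3:2, 4:3, 5:1, 6:3, 7:2, 8:2, 9:1, 10:3.
The largest is 4 (to 2), so the eccentricity of 0 is 4.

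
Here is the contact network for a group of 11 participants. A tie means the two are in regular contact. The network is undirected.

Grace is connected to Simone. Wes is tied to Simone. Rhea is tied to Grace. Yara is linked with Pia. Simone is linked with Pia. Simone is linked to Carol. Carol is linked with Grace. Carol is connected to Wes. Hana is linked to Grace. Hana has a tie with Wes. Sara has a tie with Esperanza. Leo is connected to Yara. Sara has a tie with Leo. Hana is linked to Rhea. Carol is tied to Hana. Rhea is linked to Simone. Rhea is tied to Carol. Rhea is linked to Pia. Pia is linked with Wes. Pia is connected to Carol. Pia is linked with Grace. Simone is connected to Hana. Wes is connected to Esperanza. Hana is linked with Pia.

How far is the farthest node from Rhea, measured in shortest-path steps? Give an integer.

Distances from Rhea: Carol:1, Esperanza:3, Grace:1, Hana:1, Leo:3, Pia:1, Sara:4, Simone:1, Wes:2, Yara:2.
The largest is 4 (to Sara), so the eccentricity of Rhea is 4.

4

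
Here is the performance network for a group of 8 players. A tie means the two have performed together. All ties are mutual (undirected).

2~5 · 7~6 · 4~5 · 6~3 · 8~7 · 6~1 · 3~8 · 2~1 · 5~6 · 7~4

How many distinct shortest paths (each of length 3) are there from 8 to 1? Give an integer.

2

The shortest distance is 3. The length-3 paths are: 8–3–6–1; 8–7–6–1.
That gives 2 distinct shortest paths.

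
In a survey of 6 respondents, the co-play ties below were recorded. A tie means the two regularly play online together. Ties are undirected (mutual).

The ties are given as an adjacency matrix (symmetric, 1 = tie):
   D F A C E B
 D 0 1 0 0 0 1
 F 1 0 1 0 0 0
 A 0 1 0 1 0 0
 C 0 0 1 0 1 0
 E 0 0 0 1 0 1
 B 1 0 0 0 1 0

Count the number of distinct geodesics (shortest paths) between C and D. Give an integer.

2

The shortest distance is 3. The length-3 paths are: C–A–F–D; C–E–B–D.
That gives 2 distinct shortest paths.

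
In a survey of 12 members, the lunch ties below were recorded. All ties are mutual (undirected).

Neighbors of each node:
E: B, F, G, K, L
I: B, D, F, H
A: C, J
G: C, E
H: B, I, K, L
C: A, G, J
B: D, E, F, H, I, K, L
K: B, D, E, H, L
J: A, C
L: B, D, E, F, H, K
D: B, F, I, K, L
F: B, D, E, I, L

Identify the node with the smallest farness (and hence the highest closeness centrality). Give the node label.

Farness (sum of distances to all others) for each node — A:38, B:20, C:29, D:26, E:19, F:22, G:23, H:27, I:27, J:38, K:22, L:21.
The smallest farness is 19, for E, so E has the highest closeness.

E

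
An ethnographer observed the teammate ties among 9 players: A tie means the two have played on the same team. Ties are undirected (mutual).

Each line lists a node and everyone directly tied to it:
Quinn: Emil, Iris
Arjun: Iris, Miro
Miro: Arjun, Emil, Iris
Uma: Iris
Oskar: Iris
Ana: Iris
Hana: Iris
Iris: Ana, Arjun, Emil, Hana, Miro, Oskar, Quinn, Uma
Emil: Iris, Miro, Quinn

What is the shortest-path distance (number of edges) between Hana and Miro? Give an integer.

One shortest route is Hana – Iris – Miro, which uses 2 edges, and Hana and Miro are not directly tied, so nothing shorter exists. So d(Hana,Miro) = 2.

2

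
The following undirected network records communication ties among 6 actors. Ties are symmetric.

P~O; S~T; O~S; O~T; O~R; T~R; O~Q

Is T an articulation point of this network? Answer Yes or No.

Even without T, every remaining node can still reach every other (the residual graph is connected), so T is not a cut vertex.

No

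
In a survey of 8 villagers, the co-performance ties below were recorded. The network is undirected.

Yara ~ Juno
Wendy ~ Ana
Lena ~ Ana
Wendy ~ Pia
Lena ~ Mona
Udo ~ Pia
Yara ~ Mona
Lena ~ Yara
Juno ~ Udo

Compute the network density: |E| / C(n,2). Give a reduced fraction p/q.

There are 9 edges and 8 nodes, so the maximum possible is C(8,2) = 28.
Density = 9/28.

9/28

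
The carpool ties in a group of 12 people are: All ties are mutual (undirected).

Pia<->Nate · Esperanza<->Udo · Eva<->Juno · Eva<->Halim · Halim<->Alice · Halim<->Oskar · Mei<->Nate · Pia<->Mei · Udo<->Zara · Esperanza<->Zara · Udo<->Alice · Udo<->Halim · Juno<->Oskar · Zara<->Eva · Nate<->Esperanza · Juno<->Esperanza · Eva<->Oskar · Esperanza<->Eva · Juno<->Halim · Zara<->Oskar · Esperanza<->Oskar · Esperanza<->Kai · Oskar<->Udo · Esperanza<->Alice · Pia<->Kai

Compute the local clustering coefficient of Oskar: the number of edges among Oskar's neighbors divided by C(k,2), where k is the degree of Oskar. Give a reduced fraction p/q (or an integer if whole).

Oskar's neighbors: Esperanza, Eva, Halim, Juno, Udo, and Zara (k = 6).
Possible neighbor pairs: C(6,2) = 15. Edges among them: Esperanza–Eva, Esperanza–Juno, Esperanza–Udo, Esperanza–Zara, Eva–Halim, Eva–Juno, Eva–Zara, Halim–Juno, Halim–Udo, Udo–Zara → e = 10.
Clustering(Oskar) = 10/15 = 2/3.

2/3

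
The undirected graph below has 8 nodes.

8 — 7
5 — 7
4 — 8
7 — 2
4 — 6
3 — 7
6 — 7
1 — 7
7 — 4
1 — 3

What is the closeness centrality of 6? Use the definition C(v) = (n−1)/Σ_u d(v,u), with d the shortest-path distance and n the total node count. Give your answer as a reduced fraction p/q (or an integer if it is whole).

7/12

Distances from 6: 1:2, 2:2, 3:2, 4:1, 5:2, 7:1, 8:2. Sum = 12.
n = 8, so closeness = 7/12.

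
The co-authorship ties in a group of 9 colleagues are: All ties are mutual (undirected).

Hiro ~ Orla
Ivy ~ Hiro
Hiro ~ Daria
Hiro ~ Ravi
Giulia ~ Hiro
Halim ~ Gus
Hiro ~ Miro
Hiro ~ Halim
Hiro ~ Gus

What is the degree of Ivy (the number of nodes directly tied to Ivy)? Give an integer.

1

Ivy is directly tied to Hiro. That is 1 neighbor, so the degree of Ivy is 1.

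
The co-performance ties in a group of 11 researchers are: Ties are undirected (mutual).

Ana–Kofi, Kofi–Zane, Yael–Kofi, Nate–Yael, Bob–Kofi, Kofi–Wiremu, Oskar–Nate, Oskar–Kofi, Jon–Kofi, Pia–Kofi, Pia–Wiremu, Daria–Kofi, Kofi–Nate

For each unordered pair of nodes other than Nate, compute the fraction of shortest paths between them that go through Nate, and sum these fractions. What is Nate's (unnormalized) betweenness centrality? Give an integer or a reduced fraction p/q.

Pairs whose geodesics pass through Nate — Yael–Oskar: 1/2.
All other pairs contribute 0.
Summing the contributions gives betweenness(Nate) = 1/2.

1/2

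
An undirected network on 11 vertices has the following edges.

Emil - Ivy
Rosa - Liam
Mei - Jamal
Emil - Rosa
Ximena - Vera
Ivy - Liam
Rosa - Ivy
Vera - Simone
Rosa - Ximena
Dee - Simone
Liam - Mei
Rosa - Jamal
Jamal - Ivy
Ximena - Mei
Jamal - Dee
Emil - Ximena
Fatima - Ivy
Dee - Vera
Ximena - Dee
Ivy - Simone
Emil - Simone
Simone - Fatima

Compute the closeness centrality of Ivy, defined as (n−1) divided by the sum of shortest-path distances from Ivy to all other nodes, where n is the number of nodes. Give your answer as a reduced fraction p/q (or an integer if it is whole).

Distances from Ivy: Dee:2, Emil:1, Fatima:1, Jamal:1, Liam:1, Mei:2, Rosa:1, Simone:1, Vera:2, Ximena:2. Sum = 14.
n = 11, so closeness = 10/14 = 5/7.

5/7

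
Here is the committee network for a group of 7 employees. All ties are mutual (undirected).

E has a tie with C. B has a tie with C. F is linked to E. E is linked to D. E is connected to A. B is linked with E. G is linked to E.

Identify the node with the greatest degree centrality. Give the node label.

Degrees — A:1, B:2, C:2, D:1, E:6, F:1, G:1.
The maximum is 6, attained only by E.

E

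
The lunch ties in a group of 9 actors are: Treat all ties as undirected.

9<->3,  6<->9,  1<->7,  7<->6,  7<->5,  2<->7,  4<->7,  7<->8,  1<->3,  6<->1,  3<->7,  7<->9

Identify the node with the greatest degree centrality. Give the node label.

7

Degrees — 1:3, 2:1, 3:3, 4:1, 5:1, 6:3, 7:8, 8:1, 9:3.
The maximum is 8, attained only by 7.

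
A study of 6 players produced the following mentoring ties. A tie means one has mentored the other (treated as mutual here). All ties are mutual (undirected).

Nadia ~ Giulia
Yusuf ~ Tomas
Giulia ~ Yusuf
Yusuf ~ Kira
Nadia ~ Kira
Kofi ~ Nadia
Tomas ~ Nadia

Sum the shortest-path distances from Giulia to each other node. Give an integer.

8

Distances from Giulia: Kira:2, Kofi:2, Nadia:1, Tomas:2, Yusuf:1.
Sum = 2 + 2 + 1 + 2 + 1 = 8.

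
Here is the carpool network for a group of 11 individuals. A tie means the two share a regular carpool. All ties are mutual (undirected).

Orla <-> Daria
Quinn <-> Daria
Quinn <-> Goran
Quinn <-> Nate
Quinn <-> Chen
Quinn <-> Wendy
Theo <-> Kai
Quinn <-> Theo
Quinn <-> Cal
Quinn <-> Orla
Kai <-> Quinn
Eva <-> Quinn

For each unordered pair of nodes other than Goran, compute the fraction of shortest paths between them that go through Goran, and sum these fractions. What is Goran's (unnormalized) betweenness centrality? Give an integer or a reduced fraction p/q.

0

No shortest path between any pair of other nodes passes through Goran.
Summing the contributions gives betweenness(Goran) = 0.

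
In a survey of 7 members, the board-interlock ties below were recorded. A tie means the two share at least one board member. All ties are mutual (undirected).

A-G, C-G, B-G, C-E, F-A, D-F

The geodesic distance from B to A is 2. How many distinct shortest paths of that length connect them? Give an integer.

1

The shortest distance is 2, and the only length-2 path is B–G–A. So there is exactly 1 shortest path.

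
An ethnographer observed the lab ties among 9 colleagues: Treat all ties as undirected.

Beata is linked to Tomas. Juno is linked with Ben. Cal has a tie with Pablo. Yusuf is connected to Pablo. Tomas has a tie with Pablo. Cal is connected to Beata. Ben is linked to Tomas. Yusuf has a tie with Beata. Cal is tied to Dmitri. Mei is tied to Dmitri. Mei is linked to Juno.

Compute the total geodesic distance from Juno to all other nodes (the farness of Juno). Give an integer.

Distances from Juno: Beata:3, Ben:1, Cal:3, Dmitri:2, Mei:1, Pablo:3, Tomas:2, Yusuf:4.
Sum = 3 + 1 + 3 + 2 + 1 + 3 + 2 + 4 = 19.

19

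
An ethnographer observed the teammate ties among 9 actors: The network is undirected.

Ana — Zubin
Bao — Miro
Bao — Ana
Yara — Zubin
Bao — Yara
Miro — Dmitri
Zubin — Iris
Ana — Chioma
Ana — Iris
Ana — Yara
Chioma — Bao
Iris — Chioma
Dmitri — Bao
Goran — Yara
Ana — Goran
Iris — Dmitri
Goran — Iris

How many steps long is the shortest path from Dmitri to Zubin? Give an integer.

2

One shortest route is Dmitri – Iris – Zubin, which uses 2 edges, and Dmitri and Zubin are not directly tied, so nothing shorter exists. So d(Dmitri,Zubin) = 2.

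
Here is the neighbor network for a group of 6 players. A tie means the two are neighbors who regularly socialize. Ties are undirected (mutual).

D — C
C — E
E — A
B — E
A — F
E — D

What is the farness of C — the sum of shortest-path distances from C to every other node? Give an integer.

Distances from C: A:2, B:2, D:1, E:1, F:3.
Sum = 2 + 2 + 1 + 1 + 3 = 9.

9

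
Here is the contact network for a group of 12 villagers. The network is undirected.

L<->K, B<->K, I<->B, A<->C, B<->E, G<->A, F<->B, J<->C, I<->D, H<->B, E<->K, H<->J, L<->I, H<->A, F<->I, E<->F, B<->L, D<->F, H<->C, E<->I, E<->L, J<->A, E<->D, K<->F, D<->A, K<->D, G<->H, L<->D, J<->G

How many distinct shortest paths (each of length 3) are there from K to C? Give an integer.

2

The shortest distance is 3. The length-3 paths are: K–B–H–C; K–D–A–C.
That gives 2 distinct shortest paths.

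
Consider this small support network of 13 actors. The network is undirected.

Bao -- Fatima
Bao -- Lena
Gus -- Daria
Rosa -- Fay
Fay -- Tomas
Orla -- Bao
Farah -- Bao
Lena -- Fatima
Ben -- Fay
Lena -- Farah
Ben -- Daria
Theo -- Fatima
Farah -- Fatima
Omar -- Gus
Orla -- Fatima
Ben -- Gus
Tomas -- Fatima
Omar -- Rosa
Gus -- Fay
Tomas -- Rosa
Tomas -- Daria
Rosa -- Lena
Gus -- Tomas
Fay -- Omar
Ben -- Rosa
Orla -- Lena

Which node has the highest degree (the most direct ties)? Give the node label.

Fatima

Degrees — Bao:4, Ben:4, Daria:3, Farah:3, Fatima:6, Fay:5, Gus:5, Lena:5, Omar:3, Orla:3, Rosa:5, Theo:1, Tomas:5.
The maximum is 6, attained only by Fatima.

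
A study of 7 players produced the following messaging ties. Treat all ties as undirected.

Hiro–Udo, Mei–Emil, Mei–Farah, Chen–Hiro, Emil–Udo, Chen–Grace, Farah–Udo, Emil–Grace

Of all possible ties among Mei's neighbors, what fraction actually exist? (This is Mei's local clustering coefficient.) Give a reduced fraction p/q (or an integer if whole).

Mei's neighbors: Emil and Farah (k = 2).
Possible neighbor pairs: C(2,2) = 1. Edges among them: none → e = 0.
Clustering(Mei) = 0/1.

0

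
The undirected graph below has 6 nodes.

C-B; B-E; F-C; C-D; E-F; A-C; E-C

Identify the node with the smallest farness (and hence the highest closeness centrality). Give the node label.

C

Farness (sum of distances to all others) for each node — A:9, B:8, C:5, D:9, E:7, F:8.
The smallest farness is 5, for C, so C has the highest closeness.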